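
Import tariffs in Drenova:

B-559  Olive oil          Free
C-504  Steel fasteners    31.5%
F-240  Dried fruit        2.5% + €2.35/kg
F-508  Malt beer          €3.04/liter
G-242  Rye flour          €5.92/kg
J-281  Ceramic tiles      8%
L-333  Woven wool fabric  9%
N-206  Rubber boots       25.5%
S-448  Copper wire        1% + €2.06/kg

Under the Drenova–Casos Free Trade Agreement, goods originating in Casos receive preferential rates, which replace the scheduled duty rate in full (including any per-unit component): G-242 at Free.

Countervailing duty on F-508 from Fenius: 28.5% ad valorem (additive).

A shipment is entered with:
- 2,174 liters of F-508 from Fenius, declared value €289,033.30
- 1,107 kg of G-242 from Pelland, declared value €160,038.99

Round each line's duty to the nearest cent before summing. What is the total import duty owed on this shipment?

€95,536.89

Line 1 (F-508, Fenius, 2,174 liters, €289,033.30):
Base rate for F-508 is €3.04/liter.
Additional duty on F-508 from Fenius: +28.5% ad valorem. Applied ad valorem rate = 28.5%.
Duty = €289,033.30 × 28.5% + 2,174 × €3.04 = €88,983.45.
Line 2 (G-242, Pelland, 1,107 kg, €160,038.99):
Base rate for G-242 is €5.92/kg.
G-242 has an FTA preferential rate, but origin Pelland is not Casos; base rate stands.
Duty = 1,107 × €5.92 = €6,553.44.
Total = €88,983.45 + €6,553.44 = €95,536.89.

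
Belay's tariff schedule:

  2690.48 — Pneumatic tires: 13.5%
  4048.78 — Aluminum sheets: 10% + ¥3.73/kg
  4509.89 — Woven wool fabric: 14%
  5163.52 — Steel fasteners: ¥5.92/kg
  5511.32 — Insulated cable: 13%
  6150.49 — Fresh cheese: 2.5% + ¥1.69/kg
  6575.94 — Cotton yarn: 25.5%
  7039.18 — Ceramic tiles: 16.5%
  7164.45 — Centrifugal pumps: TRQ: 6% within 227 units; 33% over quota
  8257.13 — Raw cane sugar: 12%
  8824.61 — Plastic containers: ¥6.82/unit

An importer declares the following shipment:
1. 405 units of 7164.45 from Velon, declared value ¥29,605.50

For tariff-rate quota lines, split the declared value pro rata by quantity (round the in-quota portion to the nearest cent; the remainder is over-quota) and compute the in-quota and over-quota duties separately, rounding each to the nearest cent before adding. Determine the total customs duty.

Line 1 (7164.45, Velon, 405 units, ¥29,605.50):
Code 7164.45 is under a tariff-rate quota (threshold 227 units). In-quota: 227 units at 6%; over-quota: 178 units at 33%.
Pro-rata value split: in-quota = ¥29,605.50 × 227/405 = ¥16,593.70; over-quota = ¥29,605.50 − ¥16,593.70 = ¥13,011.80.
In-quota duty = ¥16,593.70 × 6% = ¥995.62. Over-quota duty = ¥13,011.80 × 33% = ¥4,293.89.
Line duty = ¥995.62 + ¥4,293.89 = ¥5,289.51.

¥5,289.51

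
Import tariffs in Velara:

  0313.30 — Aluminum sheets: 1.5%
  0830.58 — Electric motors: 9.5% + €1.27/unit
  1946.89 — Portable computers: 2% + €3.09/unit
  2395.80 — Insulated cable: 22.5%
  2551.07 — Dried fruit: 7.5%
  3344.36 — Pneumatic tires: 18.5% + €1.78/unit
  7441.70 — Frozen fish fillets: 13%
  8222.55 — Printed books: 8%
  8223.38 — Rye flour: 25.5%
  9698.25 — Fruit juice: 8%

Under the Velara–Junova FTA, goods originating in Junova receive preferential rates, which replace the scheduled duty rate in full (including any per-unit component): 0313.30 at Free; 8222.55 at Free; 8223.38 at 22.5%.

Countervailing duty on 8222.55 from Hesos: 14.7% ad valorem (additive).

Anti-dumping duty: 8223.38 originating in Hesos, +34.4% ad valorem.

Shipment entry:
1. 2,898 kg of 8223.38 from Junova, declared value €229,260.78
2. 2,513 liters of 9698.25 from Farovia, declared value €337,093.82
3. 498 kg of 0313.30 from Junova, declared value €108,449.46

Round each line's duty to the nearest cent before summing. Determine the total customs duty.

€78,551.19

Line 1 (8223.38, Junova, 2,898 kg, €229,260.78):
Base rate for 8223.38 is 25.5%.
Origin Junova qualifies under the Velara–Junova agreement and 8223.38 is covered: preferential rate 22.5% applies instead.
The additional-duty order on 8223.38 targets Hesos, not Junova; it does not apply.
Duty = €229,260.78 × 22.5% = €51,583.68.
Line 2 (9698.25, Farovia, 2,513 liters, €337,093.82):
Base rate for 9698.25 is 8%.
Duty = €337,093.82 × 8% = €26,967.51.
Line 3 (0313.30, Junova, 498 kg, €108,449.46):
Base rate for 0313.30 is 1.5%.
Origin Junova qualifies under the Velara–Junova agreement and 0313.30 is covered: preferential rate Free applies instead.
Duty = €108,449.46 × 0% = €0.00.
Total = €51,583.68 + €26,967.51 + €0.00 = €78,551.19.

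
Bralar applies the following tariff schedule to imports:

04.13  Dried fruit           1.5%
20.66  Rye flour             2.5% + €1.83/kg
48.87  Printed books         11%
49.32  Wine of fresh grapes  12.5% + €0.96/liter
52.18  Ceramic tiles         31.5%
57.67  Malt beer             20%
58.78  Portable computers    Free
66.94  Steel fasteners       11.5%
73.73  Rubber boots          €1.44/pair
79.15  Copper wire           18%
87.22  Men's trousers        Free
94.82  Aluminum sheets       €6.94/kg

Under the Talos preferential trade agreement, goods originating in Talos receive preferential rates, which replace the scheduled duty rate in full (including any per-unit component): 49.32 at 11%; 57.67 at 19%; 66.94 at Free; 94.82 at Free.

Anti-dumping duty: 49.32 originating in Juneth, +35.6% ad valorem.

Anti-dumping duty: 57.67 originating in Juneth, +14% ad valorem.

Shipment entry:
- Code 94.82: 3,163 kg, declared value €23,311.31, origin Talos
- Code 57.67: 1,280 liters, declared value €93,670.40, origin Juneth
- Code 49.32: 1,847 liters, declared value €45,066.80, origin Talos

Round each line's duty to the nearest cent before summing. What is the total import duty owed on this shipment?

€36,805.29

Line 1 (94.82, Talos, 3,163 kg, €23,311.31):
Base rate for 94.82 is €6.94/kg.
Origin Talos qualifies under the Bralar–Talos agreement and 94.82 is covered: preferential rate Free applies instead.
Duty = €23,311.31 × 0% = €0.00.
Line 2 (57.67, Juneth, 1,280 liters, €93,670.40):
Base rate for 57.67 is 20%.
57.67 has an FTA preferential rate, but origin Juneth is not Talos; base rate stands.
Additional duty on 57.67 from Juneth: +14%. Applied ad valorem rate: 20% + 14% = 34%.
Duty = €93,670.40 × 34% = €31,847.94.
Line 3 (49.32, Talos, 1,847 liters, €45,066.80):
Base rate for 49.32 is 12.5% + €0.96/liter.
Origin Talos qualifies under the Bralar–Talos agreement and 49.32 is covered: preferential rate 11% applies instead.
The additional-duty order on 49.32 targets Juneth, not Talos; it does not apply.
Duty = €45,066.80 × 11% = €4,957.35.
Total = €0.00 + €31,847.94 + €4,957.35 = €36,805.29.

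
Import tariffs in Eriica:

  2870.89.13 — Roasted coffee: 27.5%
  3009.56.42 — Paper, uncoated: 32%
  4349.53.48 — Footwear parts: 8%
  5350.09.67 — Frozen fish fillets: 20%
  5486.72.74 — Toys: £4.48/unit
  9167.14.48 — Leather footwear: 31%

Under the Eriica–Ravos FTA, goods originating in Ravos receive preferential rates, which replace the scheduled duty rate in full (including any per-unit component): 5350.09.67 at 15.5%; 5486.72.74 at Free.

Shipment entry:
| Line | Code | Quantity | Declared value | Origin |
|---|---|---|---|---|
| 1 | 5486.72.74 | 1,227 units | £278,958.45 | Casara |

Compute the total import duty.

Line 1 (5486.72.74, Casara, 1,227 units, £278,958.45):
Base rate for 5486.72.74 is £4.48/unit.
5486.72.74 has an FTA preferential rate, but origin Casara is not Ravos; base rate stands.
Duty = 1,227 × £4.48 = £5,496.96.

£5,496.96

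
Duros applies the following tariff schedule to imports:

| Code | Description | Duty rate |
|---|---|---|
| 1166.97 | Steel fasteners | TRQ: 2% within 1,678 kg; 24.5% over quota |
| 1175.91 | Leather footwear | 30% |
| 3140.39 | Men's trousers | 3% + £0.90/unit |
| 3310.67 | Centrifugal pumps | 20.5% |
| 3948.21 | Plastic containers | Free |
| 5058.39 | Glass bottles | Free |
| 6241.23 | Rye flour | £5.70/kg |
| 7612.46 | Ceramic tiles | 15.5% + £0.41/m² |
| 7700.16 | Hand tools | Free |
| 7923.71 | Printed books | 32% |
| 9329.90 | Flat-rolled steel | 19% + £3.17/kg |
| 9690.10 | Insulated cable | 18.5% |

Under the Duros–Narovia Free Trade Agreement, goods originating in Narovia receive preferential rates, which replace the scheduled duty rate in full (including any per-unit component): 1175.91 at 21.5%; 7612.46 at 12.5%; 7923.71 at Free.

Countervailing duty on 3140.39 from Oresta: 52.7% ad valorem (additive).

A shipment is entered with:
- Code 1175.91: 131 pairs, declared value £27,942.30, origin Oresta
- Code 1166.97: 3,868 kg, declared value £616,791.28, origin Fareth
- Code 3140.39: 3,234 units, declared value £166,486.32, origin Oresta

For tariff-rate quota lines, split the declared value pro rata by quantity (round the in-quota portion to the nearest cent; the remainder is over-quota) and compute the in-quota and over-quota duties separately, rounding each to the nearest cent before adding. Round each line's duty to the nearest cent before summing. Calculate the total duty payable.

Line 1 (1175.91, Oresta, 131 pairs, £27,942.30):
Base rate for 1175.91 is 30%.
1175.91 has an FTA preferential rate, but origin Oresta is not Narovia; base rate stands.
Duty = £27,942.30 × 30% = £8,382.69.
Line 2 (1166.97, Fareth, 3,868 kg, £616,791.28):
Code 1166.97 is under a tariff-rate quota (threshold 1,678 kg). In-quota: 1,678 kg at 2%; over-quota: 2,190 kg at 24.5%.
Pro-rata value split: in-quota = £616,791.28 × 1,678/3,868 = £267,573.88; over-quota = £616,791.28 − £267,573.88 = £349,217.40.
In-quota duty = £267,573.88 × 2% = £5,351.48. Over-quota duty = £349,217.40 × 24.5% = £85,558.26.
Line duty = £5,351.48 + £85,558.26 = £90,909.74.
Line 3 (3140.39, Oresta, 3,234 units, £166,486.32):
Base rate for 3140.39 is 3% + £0.90/unit.
Additional duty on 3140.39 from Oresta: +52.7%. Applied ad valorem rate: 3% + 52.7% = 55.7%.
Duty = £166,486.32 × 55.7% + 3,234 × £0.90 = £95,643.48.
Total = £8,382.69 + £90,909.74 + £95,643.48 = £194,935.91.

£194,935.91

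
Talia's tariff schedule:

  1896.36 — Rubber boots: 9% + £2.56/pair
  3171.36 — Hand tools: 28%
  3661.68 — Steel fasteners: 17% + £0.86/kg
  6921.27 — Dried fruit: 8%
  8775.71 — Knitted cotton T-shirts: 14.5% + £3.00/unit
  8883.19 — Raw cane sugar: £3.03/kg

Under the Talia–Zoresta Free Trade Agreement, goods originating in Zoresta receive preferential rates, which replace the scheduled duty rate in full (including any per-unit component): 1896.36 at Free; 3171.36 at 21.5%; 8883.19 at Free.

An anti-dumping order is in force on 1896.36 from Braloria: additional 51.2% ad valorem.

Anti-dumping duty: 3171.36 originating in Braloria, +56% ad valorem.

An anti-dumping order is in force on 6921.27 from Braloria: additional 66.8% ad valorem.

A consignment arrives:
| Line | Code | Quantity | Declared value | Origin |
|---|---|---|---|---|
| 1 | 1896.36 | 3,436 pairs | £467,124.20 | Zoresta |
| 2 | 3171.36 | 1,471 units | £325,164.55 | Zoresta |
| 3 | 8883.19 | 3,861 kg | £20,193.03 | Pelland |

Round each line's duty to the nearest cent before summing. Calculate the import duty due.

£81,609.21

Line 1 (1896.36, Zoresta, 3,436 pairs, £467,124.20):
Base rate for 1896.36 is 9% + £2.56/pair.
Origin Zoresta qualifies under the Talia–Zoresta agreement and 1896.36 is covered: preferential rate Free applies instead.
The additional-duty order on 1896.36 targets Braloria, not Zoresta; it does not apply.
Duty = £467,124.20 × 0% = £0.00.
Line 2 (3171.36, Zoresta, 1,471 units, £325,164.55):
Base rate for 3171.36 is 28%.
Origin Zoresta qualifies under the Talia–Zoresta agreement and 3171.36 is covered: preferential rate 21.5% applies instead.
The additional-duty order on 3171.36 targets Braloria, not Zoresta; it does not apply.
Duty = £325,164.55 × 21.5% = £69,910.38.
Line 3 (8883.19, Pelland, 3,861 kg, £20,193.03):
Base rate for 8883.19 is £3.03/kg.
8883.19 has an FTA preferential rate, but origin Pelland is not Zoresta; base rate stands.
Duty = 3,861 × £3.03 = £11,698.83.
Total = £0.00 + £69,910.38 + £11,698.83 = £81,609.21.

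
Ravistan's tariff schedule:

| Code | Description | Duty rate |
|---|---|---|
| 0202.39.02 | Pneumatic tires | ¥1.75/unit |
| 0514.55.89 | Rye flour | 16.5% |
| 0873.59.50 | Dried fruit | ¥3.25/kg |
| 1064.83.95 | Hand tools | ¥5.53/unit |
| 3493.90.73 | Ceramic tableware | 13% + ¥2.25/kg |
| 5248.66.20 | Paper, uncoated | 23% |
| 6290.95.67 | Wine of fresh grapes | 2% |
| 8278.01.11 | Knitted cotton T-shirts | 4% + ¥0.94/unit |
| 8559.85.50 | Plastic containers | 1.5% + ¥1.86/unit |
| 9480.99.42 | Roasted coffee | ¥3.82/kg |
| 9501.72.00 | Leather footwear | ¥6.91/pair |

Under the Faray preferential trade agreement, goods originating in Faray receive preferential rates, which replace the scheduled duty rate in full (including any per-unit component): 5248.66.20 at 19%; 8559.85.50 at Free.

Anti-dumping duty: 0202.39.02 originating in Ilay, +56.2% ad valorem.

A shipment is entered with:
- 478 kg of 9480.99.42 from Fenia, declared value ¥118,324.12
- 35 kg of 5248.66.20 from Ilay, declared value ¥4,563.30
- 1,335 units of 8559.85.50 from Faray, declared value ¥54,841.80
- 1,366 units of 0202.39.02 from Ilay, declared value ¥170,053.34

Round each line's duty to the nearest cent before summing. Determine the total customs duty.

¥100,836.00

Line 1 (9480.99.42, Fenia, 478 kg, ¥118,324.12):
Base rate for 9480.99.42 is ¥3.82/kg.
Duty = 478 × ¥3.82 = ¥1,825.96.
Line 2 (5248.66.20, Ilay, 35 kg, ¥4,563.30):
Base rate for 5248.66.20 is 23%.
5248.66.20 has an FTA preferential rate, but origin Ilay is not Faray; base rate stands.
Duty = ¥4,563.30 × 23% = ¥1,049.56.
Line 3 (8559.85.50, Faray, 1,335 units, ¥54,841.80):
Base rate for 8559.85.50 is 1.5% + ¥1.86/unit.
Origin Faray qualifies under the Ravistan–Faray agreement and 8559.85.50 is covered: preferential rate Free applies instead.
Duty = ¥54,841.80 × 0% = ¥0.00.
Line 4 (0202.39.02, Ilay, 1,366 units, ¥170,053.34):
Base rate for 0202.39.02 is ¥1.75/unit.
Additional duty on 0202.39.02 from Ilay: +56.2% ad valorem. Applied ad valorem rate = 56.2%.
Duty = ¥170,053.34 × 56.2% + 1,366 × ¥1.75 = ¥97,960.48.
Total = ¥1,825.96 + ¥1,049.56 + ¥0.00 + ¥97,960.48 = ¥100,836.00.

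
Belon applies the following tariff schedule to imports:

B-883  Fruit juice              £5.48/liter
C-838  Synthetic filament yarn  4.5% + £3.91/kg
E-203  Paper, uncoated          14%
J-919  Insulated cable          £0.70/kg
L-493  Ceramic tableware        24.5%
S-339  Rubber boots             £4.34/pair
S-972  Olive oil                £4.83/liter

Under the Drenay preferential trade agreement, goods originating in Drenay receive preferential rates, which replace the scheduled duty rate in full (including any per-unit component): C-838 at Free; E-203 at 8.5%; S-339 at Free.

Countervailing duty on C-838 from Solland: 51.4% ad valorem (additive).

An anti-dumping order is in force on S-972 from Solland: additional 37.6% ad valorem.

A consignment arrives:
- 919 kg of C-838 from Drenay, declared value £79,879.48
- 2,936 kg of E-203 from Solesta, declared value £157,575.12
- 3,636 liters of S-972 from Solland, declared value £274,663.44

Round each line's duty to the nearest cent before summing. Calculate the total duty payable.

Line 1 (C-838, Drenay, 919 kg, £79,879.48):
Base rate for C-838 is 4.5% + £3.91/kg.
Origin Drenay qualifies under the Belon–Drenay agreement and C-838 is covered: preferential rate Free applies instead.
The additional-duty order on C-838 targets Solland, not Drenay; it does not apply.
Duty = £79,879.48 × 0% = £0.00.
Line 2 (E-203, Solesta, 2,936 kg, £157,575.12):
Base rate for E-203 is 14%.
E-203 has an FTA preferential rate, but origin Solesta is not Drenay; base rate stands.
Duty = £157,575.12 × 14% = £22,060.52.
Line 3 (S-972, Solland, 3,636 liters, £274,663.44):
Base rate for S-972 is £4.83/liter.
Additional duty on S-972 from Solland: +37.6% ad valorem. Applied ad valorem rate = 37.6%.
Duty = £274,663.44 × 37.6% + 3,636 × £4.83 = £120,835.33.
Total = £0.00 + £22,060.52 + £120,835.33 = £142,895.85.

£142,895.85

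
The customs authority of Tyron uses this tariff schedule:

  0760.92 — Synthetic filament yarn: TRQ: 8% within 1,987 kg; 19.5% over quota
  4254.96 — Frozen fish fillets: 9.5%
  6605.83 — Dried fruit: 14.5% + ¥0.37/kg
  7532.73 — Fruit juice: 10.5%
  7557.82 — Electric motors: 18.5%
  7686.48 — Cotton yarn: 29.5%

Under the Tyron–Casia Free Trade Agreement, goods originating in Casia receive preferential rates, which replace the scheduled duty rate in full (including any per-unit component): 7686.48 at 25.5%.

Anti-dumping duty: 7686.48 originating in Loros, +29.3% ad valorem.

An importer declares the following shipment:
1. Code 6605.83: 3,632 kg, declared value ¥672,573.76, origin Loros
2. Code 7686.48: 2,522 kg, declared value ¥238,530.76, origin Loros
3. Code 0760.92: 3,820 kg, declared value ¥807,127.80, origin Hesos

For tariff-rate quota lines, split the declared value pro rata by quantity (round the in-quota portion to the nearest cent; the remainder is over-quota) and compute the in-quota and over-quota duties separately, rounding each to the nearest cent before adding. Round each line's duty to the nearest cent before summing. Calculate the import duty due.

Line 1 (6605.83, Loros, 3,632 kg, ¥672,573.76):
Base rate for 6605.83 is 14.5% + ¥0.37/kg.
Duty = ¥672,573.76 × 14.5% + 3,632 × ¥0.37 = ¥98,867.04.
Line 2 (7686.48, Loros, 2,522 kg, ¥238,530.76):
Base rate for 7686.48 is 29.5%.
7686.48 has an FTA preferential rate, but origin Loros is not Casia; base rate stands.
Additional duty on 7686.48 from Loros: +29.3%. Applied ad valorem rate: 29.5% + 29.3% = 58.8%.
Duty = ¥238,530.76 × 58.8% = ¥140,256.09.
Line 3 (0760.92, Hesos, 3,820 kg, ¥807,127.80):
Code 0760.92 is under a tariff-rate quota (threshold 1,987 kg). In-quota: 1,987 kg at 8%; over-quota: 1,833 kg at 19.5%.
Pro-rata value split: in-quota = ¥807,127.80 × 1,987/3,820 = ¥419,833.23; over-quota = ¥807,127.80 − ¥419,833.23 = ¥387,294.57.
In-quota duty = ¥419,833.23 × 8% = ¥33,586.66. Over-quota duty = ¥387,294.57 × 19.5% = ¥75,522.44.
Line duty = ¥33,586.66 + ¥75,522.44 = ¥109,109.10.
Total = ¥98,867.04 + ¥140,256.09 + ¥109,109.10 = ¥348,232.23.

¥348,232.23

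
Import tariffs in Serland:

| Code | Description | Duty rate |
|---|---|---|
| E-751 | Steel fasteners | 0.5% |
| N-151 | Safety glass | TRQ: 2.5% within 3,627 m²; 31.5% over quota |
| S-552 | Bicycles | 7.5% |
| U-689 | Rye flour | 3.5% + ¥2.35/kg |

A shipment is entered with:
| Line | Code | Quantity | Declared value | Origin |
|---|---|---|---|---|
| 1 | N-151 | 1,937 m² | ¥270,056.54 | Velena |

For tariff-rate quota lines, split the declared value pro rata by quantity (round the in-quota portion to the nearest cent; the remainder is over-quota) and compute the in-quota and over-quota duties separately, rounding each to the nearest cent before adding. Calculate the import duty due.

¥6,751.41

Line 1 (N-151, Velena, 1,937 m², ¥270,056.54):
Code N-151 is under a tariff-rate quota (threshold 3,627 m²). Quantity 1,937 m² is within the quota, so the in-quota rate 2.5% applies to the full value.
Duty = ¥270,056.54 × 2.5% = ¥6,751.41.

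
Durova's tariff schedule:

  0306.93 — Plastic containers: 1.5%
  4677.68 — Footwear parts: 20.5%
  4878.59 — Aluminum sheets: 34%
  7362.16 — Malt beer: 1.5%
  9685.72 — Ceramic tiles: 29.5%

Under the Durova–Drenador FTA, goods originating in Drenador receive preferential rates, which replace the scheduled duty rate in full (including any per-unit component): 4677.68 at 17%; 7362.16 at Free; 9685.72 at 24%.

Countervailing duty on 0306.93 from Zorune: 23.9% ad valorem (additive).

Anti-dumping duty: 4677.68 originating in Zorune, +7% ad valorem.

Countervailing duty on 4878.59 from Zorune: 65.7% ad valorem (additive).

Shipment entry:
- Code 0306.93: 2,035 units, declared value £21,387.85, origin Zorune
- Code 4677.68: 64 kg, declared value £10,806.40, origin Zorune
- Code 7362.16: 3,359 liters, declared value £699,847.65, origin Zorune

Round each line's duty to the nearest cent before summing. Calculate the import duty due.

Line 1 (0306.93, Zorune, 2,035 units, £21,387.85):
Base rate for 0306.93 is 1.5%.
Additional duty on 0306.93 from Zorune: +23.9%. Applied ad valorem rate: 1.5% + 23.9% = 25.4%.
Duty = £21,387.85 × 25.4% = £5,432.51.
Line 2 (4677.68, Zorune, 64 kg, £10,806.40):
Base rate for 4677.68 is 20.5%.
4677.68 has an FTA preferential rate, but origin Zorune is not Drenador; base rate stands.
Additional duty on 4677.68 from Zorune: +7%. Applied ad valorem rate: 20.5% + 7% = 27.5%.
Duty = £10,806.40 × 27.5% = £2,971.76.
Line 3 (7362.16, Zorune, 3,359 liters, £699,847.65):
Base rate for 7362.16 is 1.5%.
7362.16 has an FTA preferential rate, but origin Zorune is not Drenador; base rate stands.
Duty = £699,847.65 × 1.5% = £10,497.71.
Total = £5,432.51 + £2,971.76 + £10,497.71 = £18,901.98.

£18,901.98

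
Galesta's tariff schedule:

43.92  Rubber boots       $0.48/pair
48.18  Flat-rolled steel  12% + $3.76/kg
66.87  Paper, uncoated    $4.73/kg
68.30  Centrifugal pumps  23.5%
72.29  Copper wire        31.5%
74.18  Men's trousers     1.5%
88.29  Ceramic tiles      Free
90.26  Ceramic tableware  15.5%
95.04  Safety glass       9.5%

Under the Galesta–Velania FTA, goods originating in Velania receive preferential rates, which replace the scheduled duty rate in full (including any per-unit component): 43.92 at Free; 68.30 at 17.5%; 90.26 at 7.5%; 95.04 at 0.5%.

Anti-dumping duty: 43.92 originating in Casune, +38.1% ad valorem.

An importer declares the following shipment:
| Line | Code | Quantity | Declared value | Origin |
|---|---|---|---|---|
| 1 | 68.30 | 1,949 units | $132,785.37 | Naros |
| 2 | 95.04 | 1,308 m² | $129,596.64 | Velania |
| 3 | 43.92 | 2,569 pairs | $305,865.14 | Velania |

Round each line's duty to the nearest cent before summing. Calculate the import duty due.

$31,852.54

Line 1 (68.30, Naros, 1,949 units, $132,785.37):
Base rate for 68.30 is 23.5%.
68.30 has an FTA preferential rate, but origin Naros is not Velania; base rate stands.
Duty = $132,785.37 × 23.5% = $31,204.56.
Line 2 (95.04, Velania, 1,308 m², $129,596.64):
Base rate for 95.04 is 9.5%.
Origin Velania qualifies under the Galesta–Velania agreement and 95.04 is covered: preferential rate 0.5% applies instead.
Duty = $129,596.64 × 0.5% = $647.98.
Line 3 (43.92, Velania, 2,569 pairs, $305,865.14):
Base rate for 43.92 is $0.48/pair.
Origin Velania qualifies under the Galesta–Velania agreement and 43.92 is covered: preferential rate Free applies instead.
The additional-duty order on 43.92 targets Casune, not Velania; it does not apply.
Duty = $305,865.14 × 0% = $0.00.
Total = $31,204.56 + $647.98 + $0.00 = $31,852.54.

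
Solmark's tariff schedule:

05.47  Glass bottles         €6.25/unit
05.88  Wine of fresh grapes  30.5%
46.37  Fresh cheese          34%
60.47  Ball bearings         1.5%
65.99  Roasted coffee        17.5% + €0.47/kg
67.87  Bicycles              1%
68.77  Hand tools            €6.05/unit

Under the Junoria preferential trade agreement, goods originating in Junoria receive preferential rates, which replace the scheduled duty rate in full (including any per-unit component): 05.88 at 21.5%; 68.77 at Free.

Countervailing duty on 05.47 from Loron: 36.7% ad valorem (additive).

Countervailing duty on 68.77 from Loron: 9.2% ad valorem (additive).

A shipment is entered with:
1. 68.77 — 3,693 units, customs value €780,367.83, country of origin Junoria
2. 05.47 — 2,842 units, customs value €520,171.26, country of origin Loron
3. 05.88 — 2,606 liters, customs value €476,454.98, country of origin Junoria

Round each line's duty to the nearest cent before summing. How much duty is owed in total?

Line 1 (68.77, Junoria, 3,693 units, €780,367.83):
Base rate for 68.77 is €6.05/unit.
Origin Junoria qualifies under the Solmark–Junoria agreement and 68.77 is covered: preferential rate Free applies instead.
The additional-duty order on 68.77 targets Loron, not Junoria; it does not apply.
Duty = €780,367.83 × 0% = €0.00.
Line 2 (05.47, Loron, 2,842 units, €520,171.26):
Base rate for 05.47 is €6.25/unit.
Additional duty on 05.47 from Loron: +36.7% ad valorem. Applied ad valorem rate = 36.7%.
Duty = €520,171.26 × 36.7% + 2,842 × €6.25 = €208,665.35.
Line 3 (05.88, Junoria, 2,606 liters, €476,454.98):
Base rate for 05.88 is 30.5%.
Origin Junoria qualifies under the Solmark–Junoria agreement and 05.88 is covered: preferential rate 21.5% applies instead.
Duty = €476,454.98 × 21.5% = €102,437.82.
Total = €0.00 + €208,665.35 + €102,437.82 = €311,103.17.

€311,103.17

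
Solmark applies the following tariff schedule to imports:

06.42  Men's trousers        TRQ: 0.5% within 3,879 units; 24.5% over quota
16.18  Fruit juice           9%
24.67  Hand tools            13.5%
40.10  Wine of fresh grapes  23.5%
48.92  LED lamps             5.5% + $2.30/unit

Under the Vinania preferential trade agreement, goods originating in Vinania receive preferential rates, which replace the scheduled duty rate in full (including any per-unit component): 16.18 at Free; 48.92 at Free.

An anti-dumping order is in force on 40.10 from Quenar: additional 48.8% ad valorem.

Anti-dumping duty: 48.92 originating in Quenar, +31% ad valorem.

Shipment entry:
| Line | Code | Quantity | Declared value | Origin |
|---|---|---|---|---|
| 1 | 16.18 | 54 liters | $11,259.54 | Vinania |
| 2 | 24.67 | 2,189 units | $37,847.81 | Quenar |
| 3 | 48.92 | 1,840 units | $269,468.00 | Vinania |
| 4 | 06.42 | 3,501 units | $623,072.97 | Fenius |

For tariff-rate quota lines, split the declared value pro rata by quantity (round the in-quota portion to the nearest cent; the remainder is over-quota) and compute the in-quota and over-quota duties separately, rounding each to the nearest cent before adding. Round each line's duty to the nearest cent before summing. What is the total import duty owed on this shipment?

$8,224.81

Line 1 (16.18, Vinania, 54 liters, $11,259.54):
Base rate for 16.18 is 9%.
Origin Vinania qualifies under the Solmark–Vinania agreement and 16.18 is covered: preferential rate Free applies instead.
Duty = $11,259.54 × 0% = $0.00.
Line 2 (24.67, Quenar, 2,189 units, $37,847.81):
Base rate for 24.67 is 13.5%.
Duty = $37,847.81 × 13.5% = $5,109.45.
Line 3 (48.92, Vinania, 1,840 units, $269,468.00):
Base rate for 48.92 is 5.5% + $2.30/unit.
Origin Vinania qualifies under the Solmark–Vinania agreement and 48.92 is covered: preferential rate Free applies instead.
The additional-duty order on 48.92 targets Quenar, not Vinania; it does not apply.
Duty = $269,468.00 × 0% = $0.00.
Line 4 (06.42, Fenius, 3,501 units, $623,072.97):
Code 06.42 is under a tariff-rate quota (threshold 3,879 units). Quantity 3,501 units is within the quota, so the in-quota rate 0.5% applies to the full value.
Duty = $623,072.97 × 0.5% = $3,115.36.
Total = $0.00 + $5,109.45 + $0.00 + $3,115.36 = $8,224.81.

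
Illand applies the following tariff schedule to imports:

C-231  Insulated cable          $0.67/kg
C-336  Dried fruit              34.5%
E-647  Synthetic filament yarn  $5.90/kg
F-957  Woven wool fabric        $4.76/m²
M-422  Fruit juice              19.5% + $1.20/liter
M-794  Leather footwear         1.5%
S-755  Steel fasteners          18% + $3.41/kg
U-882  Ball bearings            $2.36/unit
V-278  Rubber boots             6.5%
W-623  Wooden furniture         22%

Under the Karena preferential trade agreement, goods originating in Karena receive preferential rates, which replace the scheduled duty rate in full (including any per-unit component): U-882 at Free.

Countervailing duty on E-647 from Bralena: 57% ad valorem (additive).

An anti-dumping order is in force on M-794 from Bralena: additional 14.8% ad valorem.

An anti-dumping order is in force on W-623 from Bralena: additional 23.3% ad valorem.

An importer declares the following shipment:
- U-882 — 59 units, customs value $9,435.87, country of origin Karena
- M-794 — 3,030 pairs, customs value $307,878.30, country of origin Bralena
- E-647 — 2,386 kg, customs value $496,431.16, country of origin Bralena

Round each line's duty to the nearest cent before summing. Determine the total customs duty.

Line 1 (U-882, Karena, 59 units, $9,435.87):
Base rate for U-882 is $2.36/unit.
Origin Karena qualifies under the Illand–Karena agreement and U-882 is covered: preferential rate Free applies instead.
Duty = $9,435.87 × 0% = $0.00.
Line 2 (M-794, Bralena, 3,030 pairs, $307,878.30):
Base rate for M-794 is 1.5%.
Additional duty on M-794 from Bralena: +14.8%. Applied ad valorem rate: 1.5% + 14.8% = 16.3%.
Duty = $307,878.30 × 16.3% = $50,184.16.
Line 3 (E-647, Bralena, 2,386 kg, $496,431.16):
Base rate for E-647 is $5.90/kg.
Additional duty on E-647 from Bralena: +57% ad valorem. Applied ad valorem rate = 57%.
Duty = $496,431.16 × 57% + 2,386 × $5.90 = $297,043.16.
Total = $0.00 + $50,184.16 + $297,043.16 = $347,227.32.

$347,227.32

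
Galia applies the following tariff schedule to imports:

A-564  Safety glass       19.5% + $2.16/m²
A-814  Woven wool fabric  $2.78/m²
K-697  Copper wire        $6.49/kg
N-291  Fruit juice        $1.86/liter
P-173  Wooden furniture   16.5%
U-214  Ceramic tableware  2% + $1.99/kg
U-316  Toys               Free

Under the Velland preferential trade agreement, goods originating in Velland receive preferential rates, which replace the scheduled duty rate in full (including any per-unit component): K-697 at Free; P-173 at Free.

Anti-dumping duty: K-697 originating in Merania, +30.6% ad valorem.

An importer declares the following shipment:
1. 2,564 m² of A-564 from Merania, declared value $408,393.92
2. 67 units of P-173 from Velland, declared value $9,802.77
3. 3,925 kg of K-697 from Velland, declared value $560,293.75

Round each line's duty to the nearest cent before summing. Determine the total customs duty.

$85,175.05

Line 1 (A-564, Merania, 2,564 m², $408,393.92):
Base rate for A-564 is 19.5% + $2.16/m².
Duty = $408,393.92 × 19.5% + 2,564 × $2.16 = $85,175.05.
Line 2 (P-173, Velland, 67 units, $9,802.77):
Base rate for P-173 is 16.5%.
Origin Velland qualifies under the Galia–Velland agreement and P-173 is covered: preferential rate Free applies instead.
Duty = $9,802.77 × 0% = $0.00.
Line 3 (K-697, Velland, 3,925 kg, $560,293.75):
Base rate for K-697 is $6.49/kg.
Origin Velland qualifies under the Galia–Velland agreement and K-697 is covered: preferential rate Free applies instead.
The additional-duty order on K-697 targets Merania, not Velland; it does not apply.
Duty = $560,293.75 × 0% = $0.00.
Total = $85,175.05 + $0.00 + $0.00 = $85,175.05.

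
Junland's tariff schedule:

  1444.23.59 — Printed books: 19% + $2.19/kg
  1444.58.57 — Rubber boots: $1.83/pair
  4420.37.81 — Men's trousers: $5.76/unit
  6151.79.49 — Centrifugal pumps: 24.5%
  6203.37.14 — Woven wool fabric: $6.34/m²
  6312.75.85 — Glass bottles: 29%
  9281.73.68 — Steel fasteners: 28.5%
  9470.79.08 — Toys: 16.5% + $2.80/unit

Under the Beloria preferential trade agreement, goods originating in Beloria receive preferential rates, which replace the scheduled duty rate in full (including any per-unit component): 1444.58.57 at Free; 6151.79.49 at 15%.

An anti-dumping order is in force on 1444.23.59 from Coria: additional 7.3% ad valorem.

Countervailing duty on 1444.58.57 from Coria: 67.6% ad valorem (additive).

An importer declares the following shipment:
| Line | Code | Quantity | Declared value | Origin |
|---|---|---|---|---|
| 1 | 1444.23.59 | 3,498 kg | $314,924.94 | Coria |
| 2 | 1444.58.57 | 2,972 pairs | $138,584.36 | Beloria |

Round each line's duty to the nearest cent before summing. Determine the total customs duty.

$90,485.88

Line 1 (1444.23.59, Coria, 3,498 kg, $314,924.94):
Base rate for 1444.23.59 is 19% + $2.19/kg.
Additional duty on 1444.23.59 from Coria: +7.3%. Applied ad valorem rate: 19% + 7.3% = 26.3%.
Duty = $314,924.94 × 26.3% + 3,498 × $2.19 = $90,485.88.
Line 2 (1444.58.57, Beloria, 2,972 pairs, $138,584.36):
Base rate for 1444.58.57 is $1.83/pair.
Origin Beloria qualifies under the Junland–Beloria agreement and 1444.58.57 is covered: preferential rate Free applies instead.
The additional-duty order on 1444.58.57 targets Coria, not Beloria; it does not apply.
Duty = $138,584.36 × 0% = $0.00.
Total = $90,485.88 + $0.00 = $90,485.88.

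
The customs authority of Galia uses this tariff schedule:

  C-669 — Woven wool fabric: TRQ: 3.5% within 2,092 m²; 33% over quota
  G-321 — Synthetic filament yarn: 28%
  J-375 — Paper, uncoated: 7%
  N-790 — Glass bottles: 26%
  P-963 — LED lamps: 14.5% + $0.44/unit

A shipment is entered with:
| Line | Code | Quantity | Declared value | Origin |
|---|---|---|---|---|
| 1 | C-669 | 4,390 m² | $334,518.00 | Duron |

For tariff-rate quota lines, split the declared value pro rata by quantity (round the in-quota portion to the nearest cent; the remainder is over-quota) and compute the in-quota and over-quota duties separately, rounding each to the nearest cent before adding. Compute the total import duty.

$63,364.87

Line 1 (C-669, Duron, 4,390 m², $334,518.00):
Code C-669 is under a tariff-rate quota (threshold 2,092 m²). In-quota: 2,092 m² at 3.5%; over-quota: 2,298 m² at 33%.
Pro-rata value split: in-quota = $334,518.00 × 2,092/4,390 = $159,410.40; over-quota = $334,518.00 − $159,410.40 = $175,107.60.
In-quota duty = $159,410.40 × 3.5% = $5,579.36. Over-quota duty = $175,107.60 × 33% = $57,785.51.
Line duty = $5,579.36 + $57,785.51 = $63,364.87.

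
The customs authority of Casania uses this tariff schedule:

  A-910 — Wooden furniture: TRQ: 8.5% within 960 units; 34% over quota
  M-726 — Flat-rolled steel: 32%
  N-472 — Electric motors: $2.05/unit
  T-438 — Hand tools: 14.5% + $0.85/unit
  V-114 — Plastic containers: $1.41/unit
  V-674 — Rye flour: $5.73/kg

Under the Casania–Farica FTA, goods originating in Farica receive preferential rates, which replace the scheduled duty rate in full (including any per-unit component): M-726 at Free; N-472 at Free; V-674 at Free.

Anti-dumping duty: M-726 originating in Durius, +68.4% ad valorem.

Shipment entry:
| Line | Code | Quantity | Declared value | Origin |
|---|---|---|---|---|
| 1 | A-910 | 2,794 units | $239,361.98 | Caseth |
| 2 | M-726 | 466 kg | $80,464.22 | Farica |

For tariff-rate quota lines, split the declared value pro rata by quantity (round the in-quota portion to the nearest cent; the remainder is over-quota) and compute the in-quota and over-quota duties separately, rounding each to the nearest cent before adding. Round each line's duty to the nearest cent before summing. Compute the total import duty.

Line 1 (A-910, Caseth, 2,794 units, $239,361.98):
Code A-910 is under a tariff-rate quota (threshold 960 units). In-quota: 960 units at 8.5%; over-quota: 1,834 units at 34%.
Pro-rata value split: in-quota = $239,361.98 × 960/2,794 = $82,243.20; over-quota = $239,361.98 − $82,243.20 = $157,118.78.
In-quota duty = $82,243.20 × 8.5% = $6,990.67. Over-quota duty = $157,118.78 × 34% = $53,420.39.
Line duty = $6,990.67 + $53,420.39 = $60,411.06.
Line 2 (M-726, Farica, 466 kg, $80,464.22):
Base rate for M-726 is 32%.
Origin Farica qualifies under the Casania–Farica agreement and M-726 is covered: preferential rate Free applies instead.
The additional-duty order on M-726 targets Durius, not Farica; it does not apply.
Duty = $80,464.22 × 0% = $0.00.
Total = $60,411.06 + $0.00 = $60,411.06.

$60,411.06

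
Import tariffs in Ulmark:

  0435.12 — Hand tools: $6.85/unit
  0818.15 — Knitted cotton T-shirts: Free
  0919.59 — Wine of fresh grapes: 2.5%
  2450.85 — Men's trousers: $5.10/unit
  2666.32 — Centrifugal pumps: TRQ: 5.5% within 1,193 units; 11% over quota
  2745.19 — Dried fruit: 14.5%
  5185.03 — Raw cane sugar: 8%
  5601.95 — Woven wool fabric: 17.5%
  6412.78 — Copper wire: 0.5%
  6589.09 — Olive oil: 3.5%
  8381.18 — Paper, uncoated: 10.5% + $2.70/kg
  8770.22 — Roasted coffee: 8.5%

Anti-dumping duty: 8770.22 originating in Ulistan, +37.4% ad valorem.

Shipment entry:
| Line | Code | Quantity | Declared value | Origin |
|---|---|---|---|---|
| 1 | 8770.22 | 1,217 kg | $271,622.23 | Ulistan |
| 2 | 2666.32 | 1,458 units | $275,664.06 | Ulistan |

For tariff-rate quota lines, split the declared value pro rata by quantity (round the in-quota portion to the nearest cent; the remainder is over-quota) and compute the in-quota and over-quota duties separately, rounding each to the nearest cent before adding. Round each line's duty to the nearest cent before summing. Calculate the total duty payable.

$142,591.82

Line 1 (8770.22, Ulistan, 1,217 kg, $271,622.23):
Base rate for 8770.22 is 8.5%.
Additional duty on 8770.22 from Ulistan: +37.4%. Applied ad valorem rate: 8.5% + 37.4% = 45.9%.
Duty = $271,622.23 × 45.9% = $124,674.60.
Line 2 (2666.32, Ulistan, 1,458 units, $275,664.06):
Code 2666.32 is under a tariff-rate quota (threshold 1,193 units). In-quota: 1,193 units at 5.5%; over-quota: 265 units at 11%.
Pro-rata value split: in-quota = $275,664.06 × 1,193/1,458 = $225,560.51; over-quota = $275,664.06 − $225,560.51 = $50,103.55.
In-quota duty = $225,560.51 × 5.5% = $12,405.83. Over-quota duty = $50,103.55 × 11% = $5,511.39.
Line duty = $12,405.83 + $5,511.39 = $17,917.22.
Total = $124,674.60 + $17,917.22 = $142,591.82.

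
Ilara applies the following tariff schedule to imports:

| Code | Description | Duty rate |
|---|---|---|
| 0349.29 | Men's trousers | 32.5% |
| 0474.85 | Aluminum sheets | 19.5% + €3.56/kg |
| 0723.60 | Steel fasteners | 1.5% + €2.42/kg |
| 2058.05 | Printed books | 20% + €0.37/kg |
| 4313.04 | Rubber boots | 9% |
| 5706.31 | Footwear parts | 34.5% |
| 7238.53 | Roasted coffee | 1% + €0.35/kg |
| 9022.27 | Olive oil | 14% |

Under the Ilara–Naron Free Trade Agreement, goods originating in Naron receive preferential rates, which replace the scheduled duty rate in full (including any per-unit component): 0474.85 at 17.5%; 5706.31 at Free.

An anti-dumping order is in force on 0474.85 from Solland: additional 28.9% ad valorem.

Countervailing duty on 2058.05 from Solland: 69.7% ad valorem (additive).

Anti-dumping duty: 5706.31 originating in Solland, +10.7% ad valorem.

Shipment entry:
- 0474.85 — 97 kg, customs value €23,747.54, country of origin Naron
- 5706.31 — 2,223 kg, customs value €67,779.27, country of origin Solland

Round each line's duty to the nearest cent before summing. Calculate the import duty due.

€34,792.05

Line 1 (0474.85, Naron, 97 kg, €23,747.54):
Base rate for 0474.85 is 19.5% + €3.56/kg.
Origin Naron qualifies under the Ilara–Naron agreement and 0474.85 is covered: preferential rate 17.5% applies instead.
The additional-duty order on 0474.85 targets Solland, not Naron; it does not apply.
Duty = €23,747.54 × 17.5% = €4,155.82.
Line 2 (5706.31, Solland, 2,223 kg, €67,779.27):
Base rate for 5706.31 is 34.5%.
5706.31 has an FTA preferential rate, but origin Solland is not Naron; base rate stands.
Additional duty on 5706.31 from Solland: +10.7%. Applied ad valorem rate: 34.5% + 10.7% = 45.2%.
Duty = €67,779.27 × 45.2% = €30,636.23.
Total = €4,155.82 + €30,636.23 = €34,792.05.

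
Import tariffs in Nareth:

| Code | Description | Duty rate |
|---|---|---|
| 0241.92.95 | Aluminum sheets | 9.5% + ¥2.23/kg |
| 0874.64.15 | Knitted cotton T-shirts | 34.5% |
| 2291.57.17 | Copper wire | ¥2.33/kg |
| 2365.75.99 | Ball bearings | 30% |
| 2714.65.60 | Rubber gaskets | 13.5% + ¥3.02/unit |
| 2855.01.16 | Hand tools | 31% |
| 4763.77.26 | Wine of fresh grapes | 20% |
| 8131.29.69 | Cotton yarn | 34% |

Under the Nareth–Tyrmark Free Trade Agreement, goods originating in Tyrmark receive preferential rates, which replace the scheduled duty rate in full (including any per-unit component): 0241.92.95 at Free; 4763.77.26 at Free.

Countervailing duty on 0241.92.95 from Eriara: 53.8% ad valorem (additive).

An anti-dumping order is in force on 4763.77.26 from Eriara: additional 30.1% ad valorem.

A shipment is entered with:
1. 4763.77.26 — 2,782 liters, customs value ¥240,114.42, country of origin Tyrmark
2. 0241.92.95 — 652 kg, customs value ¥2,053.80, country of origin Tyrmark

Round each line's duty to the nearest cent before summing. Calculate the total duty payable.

Line 1 (4763.77.26, Tyrmark, 2,782 liters, ¥240,114.42):
Base rate for 4763.77.26 is 20%.
Origin Tyrmark qualifies under the Nareth–Tyrmark agreement and 4763.77.26 is covered: preferential rate Free applies instead.
The additional-duty order on 4763.77.26 targets Eriara, not Tyrmark; it does not apply.
Duty = ¥240,114.42 × 0% = ¥0.00.
Line 2 (0241.92.95, Tyrmark, 652 kg, ¥2,053.80):
Base rate for 0241.92.95 is 9.5% + ¥2.23/kg.
Origin Tyrmark qualifies under the Nareth–Tyrmark agreement and 0241.92.95 is covered: preferential rate Free applies instead.
The additional-duty order on 0241.92.95 targets Eriara, not Tyrmark; it does not apply.
Duty = ¥2,053.80 × 0% = ¥0.00.
Total = ¥0.00 + ¥0.00 = ¥0.00.

¥0.00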